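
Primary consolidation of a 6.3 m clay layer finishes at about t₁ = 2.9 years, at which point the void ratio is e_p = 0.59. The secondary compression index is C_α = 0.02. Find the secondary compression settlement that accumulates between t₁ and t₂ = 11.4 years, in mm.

S_s ≈ 47.1 mm

Secondary compression: S_s = C_α·H/(1+e_p)·log₁₀(t₂/t₁)
S_s = 0.02×6.3/(1+0.59)×log₁₀(11.4/2.9)
    = 0.07925 × 0.5945 = 0.04711 m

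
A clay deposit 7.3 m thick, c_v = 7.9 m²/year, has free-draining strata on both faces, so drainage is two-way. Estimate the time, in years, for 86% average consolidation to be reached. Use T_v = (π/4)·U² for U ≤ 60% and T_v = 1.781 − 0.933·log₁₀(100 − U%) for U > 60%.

t ≈ 1.2 years

Drainage path length: H_d = H/2 = 3.65 m (double drainage).
U > 60%: T_v = 1.781 − 0.933·log₁₀(100 − 86) = 0.71166.
t = T_v·H_d²/c_v = 0.71166×3.65²/7.9 = 1.2 years.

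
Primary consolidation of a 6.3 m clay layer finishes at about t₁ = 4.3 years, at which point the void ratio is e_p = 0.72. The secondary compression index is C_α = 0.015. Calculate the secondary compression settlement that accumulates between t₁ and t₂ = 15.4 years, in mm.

Secondary compression: S_s = C_α·H/(1+e_p)·log₁₀(t₂/t₁)
S_s = 0.015×6.3/(1+0.72)×log₁₀(15.4/4.3)
    = 0.05494 × 0.5541 = 0.03044 m

S_s ≈ 30.4 mm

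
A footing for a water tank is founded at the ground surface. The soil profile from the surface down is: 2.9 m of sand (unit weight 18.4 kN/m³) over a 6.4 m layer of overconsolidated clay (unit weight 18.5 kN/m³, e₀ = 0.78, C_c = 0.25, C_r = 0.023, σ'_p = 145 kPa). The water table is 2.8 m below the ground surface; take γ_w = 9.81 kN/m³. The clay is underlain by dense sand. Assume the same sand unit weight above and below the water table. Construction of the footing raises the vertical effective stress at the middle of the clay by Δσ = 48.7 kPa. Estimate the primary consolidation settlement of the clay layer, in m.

Mid-depth of clay below the ground surface: z = 2.9 + 6.4/2 = 6.1 m.
Total vertical stress at mid-clay: σ_v = 18.4×2.9 + 18.5×3.2 = 112.56 kPa.
Pore pressure: u = 9.81×(6.1 − 2.8) = 32.373 kPa.
Initial effective stress: σ'_0 = σ_v − u = 112.56 − 32.373 = 80.187 kPa.
Final effective stress: σ'_f = 80.187 + 48.7 = 128.89 kPa.
σ'_f = 128.89 ≤ σ'_p = 145 kPa, so the clay remains overconsolidated and only the recompression index applies:
S_c = C_r·H/(1+e₀)·log₁₀(σ'_f/σ'_0) = 0.023×6.4/1.78×log₁₀(128.89/80.187)
    = 0.082696 × 0.20612 = 0.01705 m

S_c ≈ 0.017 m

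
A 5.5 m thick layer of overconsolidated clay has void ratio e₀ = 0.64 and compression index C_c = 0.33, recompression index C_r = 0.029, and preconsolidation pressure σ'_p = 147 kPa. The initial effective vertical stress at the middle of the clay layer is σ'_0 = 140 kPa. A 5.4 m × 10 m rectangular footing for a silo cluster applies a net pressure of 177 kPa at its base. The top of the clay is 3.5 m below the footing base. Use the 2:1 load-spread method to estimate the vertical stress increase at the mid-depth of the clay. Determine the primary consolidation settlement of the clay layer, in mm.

Mid-depth of clay below the footing base: z = 3.5 + 5.5/2 = 6.25 m.
Stress increase at mid-clay by the 2:1 spreading method:
Δσ = qBL/((B+z)(L+z)) = 177×5.4×10/((5.4+6.25)(10+6.25)) = 50.488 kPa
Final effective stress: σ'_f = 140 + 50.488 = 190.49 kPa.
σ'_f = 190.49 > σ'_p = 147 kPa, so the stress path crosses the preconsolidation pressure — recompression up to σ'_p, then virgin compression beyond:
S_c = H/(1+e₀)·[C_r·log₁₀(σ'_p/σ'_0) + C_c·log₁₀(σ'_f/σ'_p)]
    = 5.5/1.64 × [0.029×log₁₀(147/140) + 0.33×log₁₀(190.49/147)]
    = 3.3537 × [0.00061449 + 0.037143] = 0.1266 m

S_c ≈ 127 mm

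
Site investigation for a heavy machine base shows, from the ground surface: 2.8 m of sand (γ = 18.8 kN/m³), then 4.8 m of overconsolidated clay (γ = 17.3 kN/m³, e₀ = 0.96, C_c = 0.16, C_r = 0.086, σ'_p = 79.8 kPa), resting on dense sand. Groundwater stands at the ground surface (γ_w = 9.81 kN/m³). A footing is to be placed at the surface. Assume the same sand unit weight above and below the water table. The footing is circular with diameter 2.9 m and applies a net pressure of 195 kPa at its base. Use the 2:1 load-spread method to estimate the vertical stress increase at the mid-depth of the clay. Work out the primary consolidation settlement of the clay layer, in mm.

S_c ≈ 41.8 mm

Mid-depth of clay below the ground surface: z = 2.8 + 4.8/2 = 5.2 m.
Total vertical stress at mid-clay: σ_v = 18.8×2.8 + 17.3×2.4 = 94.16 kPa.
Pore pressure: u = 9.81×(5.2 − 0) = 51.012 kPa.
Initial effective stress: σ'_0 = σ_v − u = 94.16 − 51.012 = 43.148 kPa.
Stress increase at mid-clay by the 2:1 spreading method:
Δσ ≈ qD²/(D+z)² = 195×2.9²/(2.9+5.2)² = 24.995 kPa
Final effective stress: σ'_f = 43.148 + 24.995 = 68.143 kPa.
σ'_f = 68.143 ≤ σ'_p = 79.8 kPa, so the clay remains overconsolidated and only the recompression index applies:
S_c = C_r·H/(1+e₀)·log₁₀(σ'_f/σ'_0) = 0.086×4.8/1.96×log₁₀(68.143/43.148)
    = 0.21061 × 0.19846 = 0.0418 m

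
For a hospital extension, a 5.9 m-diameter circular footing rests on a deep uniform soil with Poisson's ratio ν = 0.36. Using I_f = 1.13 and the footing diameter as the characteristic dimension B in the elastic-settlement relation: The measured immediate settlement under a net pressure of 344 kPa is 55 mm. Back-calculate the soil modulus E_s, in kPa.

S_e = q·B·(1−ν²)/E_s · I_f  ⇒  E_s = q·B·(1−ν²)·I_f / S_e.
E_s = 344 × 5.9 × 0.8704 × 1.13 / 0.055 = 36290 kPa

E_s ≈ 36300 kPa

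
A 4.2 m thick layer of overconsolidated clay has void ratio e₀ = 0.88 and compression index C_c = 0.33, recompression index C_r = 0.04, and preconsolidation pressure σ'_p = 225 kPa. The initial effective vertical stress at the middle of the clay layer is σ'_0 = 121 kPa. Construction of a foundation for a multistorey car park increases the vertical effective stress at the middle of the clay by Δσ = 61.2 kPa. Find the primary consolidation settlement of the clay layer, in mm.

Final effective stress: σ'_f = 121 + 61.2 = 182.2 kPa.
σ'_f = 182.2 ≤ σ'_p = 225 kPa, so the clay remains overconsolidated and only the recompression index applies:
S_c = C_r·H/(1+e₀)·log₁₀(σ'_f/σ'_0) = 0.04×4.2/1.88×log₁₀(182.2/121)
    = 0.08936 × 0.17776 = 0.01588 m

S_c ≈ 15.9 mm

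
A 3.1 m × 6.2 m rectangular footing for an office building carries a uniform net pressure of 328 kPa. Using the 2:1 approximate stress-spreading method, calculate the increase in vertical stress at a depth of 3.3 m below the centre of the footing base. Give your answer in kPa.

By the 2:1 method the load spreads at 1 horizontal : 2 vertical, so at depth z the loaded area has grown by z in each plan dimension:
Δσ = qBL/((B+z)(L+z)) = 328×3.1×6.2/((3.1+3.3)(6.2+3.3)) = 103.69 kPa

Δσ_z ≈ 104 kPa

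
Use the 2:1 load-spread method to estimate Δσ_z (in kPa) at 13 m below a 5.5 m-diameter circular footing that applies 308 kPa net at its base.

Δσ_z ≈ 27.2 kPa

By the 2:1 method the load spreads at 1 horizontal : 2 vertical, so at depth z the loaded area has grown by z in each plan dimension:
Δσ ≈ qD²/(D+z)² = 308×5.5²/(5.5+13)² = 27.223 kPa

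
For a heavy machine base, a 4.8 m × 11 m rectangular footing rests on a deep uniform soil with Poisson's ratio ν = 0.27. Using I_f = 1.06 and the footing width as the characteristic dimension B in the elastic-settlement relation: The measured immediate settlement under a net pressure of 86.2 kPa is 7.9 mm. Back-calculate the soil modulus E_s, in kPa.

E_s ≈ 51500 kPa

S_e = q·B·(1−ν²)/E_s · I_f  ⇒  E_s = q·B·(1−ν²)·I_f / S_e.
E_s = 86.2 × 4.8 × 0.9271 × 1.06 / 0.0079 = 51470 kPa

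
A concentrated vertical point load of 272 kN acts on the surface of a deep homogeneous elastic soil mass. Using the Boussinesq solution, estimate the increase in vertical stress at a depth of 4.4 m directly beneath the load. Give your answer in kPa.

Δσ_z ≈ 6.71 kPa

Boussinesq vertical stress below a point load on an elastic half-space:
Δσ_z = 3P/(2πz²) · [1 + (r/z)²]^(−5/2)
r/z = 0/4.4 = 0; [1+(r/z)²]^(−5/2) = 1.
Δσ_z = 3×272/(2π×4.4²) × 1 = 6.7082 × 1 = 6.708 kPa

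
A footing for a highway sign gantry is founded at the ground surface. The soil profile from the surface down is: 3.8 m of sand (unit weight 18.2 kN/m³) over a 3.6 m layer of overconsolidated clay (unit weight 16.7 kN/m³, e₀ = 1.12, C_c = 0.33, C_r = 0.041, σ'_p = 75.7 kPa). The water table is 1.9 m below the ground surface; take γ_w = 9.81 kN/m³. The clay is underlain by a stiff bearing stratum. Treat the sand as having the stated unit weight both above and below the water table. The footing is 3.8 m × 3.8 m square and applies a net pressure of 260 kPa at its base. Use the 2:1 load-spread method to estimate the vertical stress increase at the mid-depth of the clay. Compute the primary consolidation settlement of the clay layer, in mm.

S_c ≈ 86.2 mm

Mid-depth of clay below the ground surface: z = 3.8 + 3.6/2 = 5.6 m.
Total vertical stress at mid-clay: σ_v = 18.2×3.8 + 16.7×1.8 = 99.22 kPa.
Pore pressure: u = 9.81×(5.6 − 1.9) = 36.297 kPa.
Initial effective stress: σ'_0 = σ_v − u = 99.22 − 36.297 = 62.923 kPa.
Stress increase at mid-clay by the 2:1 spreading method:
Δσ = qBL/((B+z)(L+z)) = 260×3.8×3.8/((3.8+5.6)(3.8+5.6)) = 42.49 kPa
Final effective stress: σ'_f = 62.923 + 42.49 = 105.41 kPa.
σ'_f = 105.41 > σ'_p = 75.7 kPa, so the stress path crosses the preconsolidation pressure — recompression up to σ'_p, then virgin compression beyond:
S_c = H/(1+e₀)·[C_r·log₁₀(σ'_p/σ'_0) + C_c·log₁₀(σ'_f/σ'_p)]
    = 3.6/2.12 × [0.041×log₁₀(75.7/62.923) + 0.33×log₁₀(105.41/75.7)]
    = 1.6981 × [0.0032917 + 0.047449] = 0.08616 m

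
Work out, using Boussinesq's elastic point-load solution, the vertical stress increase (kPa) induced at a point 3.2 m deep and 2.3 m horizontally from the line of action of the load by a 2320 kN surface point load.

Boussinesq vertical stress below a point load on an elastic half-space:
Δσ_z = 3P/(2πz²) · [1 + (r/z)²]^(−5/2)
r/z = 2.3/3.2 = 0.71875; [1+(r/z)²]^(−5/2) = 0.35304.
Δσ_z = 3×2320/(2π×3.2²) × 0.35304 = 108.18 × 0.35304 = 38.19 kPa

Δσ_z ≈ 38.2 kPa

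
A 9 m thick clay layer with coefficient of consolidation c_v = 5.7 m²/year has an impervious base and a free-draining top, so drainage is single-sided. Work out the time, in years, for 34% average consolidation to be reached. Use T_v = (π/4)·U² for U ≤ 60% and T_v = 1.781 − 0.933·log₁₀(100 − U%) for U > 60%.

t ≈ 1.29 years

Drainage path length: H_d = H = 9 m (single drainage).
U ≤ 60%: T_v = (π/4)·U² = (π/4)×0.34² = 0.090792.
t = T_v·H_d²/c_v = 0.090792×9²/5.7 = 1.29 years.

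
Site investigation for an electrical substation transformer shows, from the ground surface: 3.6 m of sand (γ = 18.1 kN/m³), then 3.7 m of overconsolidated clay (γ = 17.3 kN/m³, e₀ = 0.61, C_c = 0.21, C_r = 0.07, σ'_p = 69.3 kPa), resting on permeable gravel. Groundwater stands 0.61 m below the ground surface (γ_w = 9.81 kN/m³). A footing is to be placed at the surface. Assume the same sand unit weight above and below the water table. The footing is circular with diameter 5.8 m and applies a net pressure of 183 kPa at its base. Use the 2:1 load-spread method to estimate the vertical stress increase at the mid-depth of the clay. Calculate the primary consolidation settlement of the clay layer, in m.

S_c ≈ 0.0966 m

Mid-depth of clay below the ground surface: z = 3.6 + 3.7/2 = 5.45 m.
Total vertical stress at mid-clay: σ_v = 18.1×3.6 + 17.3×1.85 = 97.165 kPa.
Pore pressure: u = 9.81×(5.45 − 0.61) = 47.48 kPa.
Initial effective stress: σ'_0 = σ_v − u = 97.165 − 47.48 = 49.685 kPa.
Stress increase at mid-clay by the 2:1 spreading method:
Δσ ≈ qD²/(D+z)² = 183×5.8²/(5.8+5.45)² = 48.641 kPa
Final effective stress: σ'_f = 49.685 + 48.641 = 98.326 kPa.
σ'_f = 98.326 > σ'_p = 69.3 kPa, so the stress path crosses the preconsolidation pressure — recompression up to σ'_p, then virgin compression beyond:
S_c = H/(1+e₀)·[C_r·log₁₀(σ'_p/σ'_0) + C_c·log₁₀(σ'_f/σ'_p)]
    = 3.7/1.61 × [0.07×log₁₀(69.3/49.685) + 0.21×log₁₀(98.326/69.3)]
    = 2.2981 × [0.010116 + 0.031906] = 0.09657 m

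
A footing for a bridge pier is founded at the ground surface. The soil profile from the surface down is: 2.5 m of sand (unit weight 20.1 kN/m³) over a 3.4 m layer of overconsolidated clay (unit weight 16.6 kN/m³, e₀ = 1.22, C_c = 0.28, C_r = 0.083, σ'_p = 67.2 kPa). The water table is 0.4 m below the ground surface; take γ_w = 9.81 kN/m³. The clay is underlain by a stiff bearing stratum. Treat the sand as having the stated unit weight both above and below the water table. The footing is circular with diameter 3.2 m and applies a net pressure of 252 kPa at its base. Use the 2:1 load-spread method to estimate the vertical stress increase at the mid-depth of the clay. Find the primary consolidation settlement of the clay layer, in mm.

S_c ≈ 77.9 mm

Mid-depth of clay below the ground surface: z = 2.5 + 3.4/2 = 4.2 m.
Total vertical stress at mid-clay: σ_v = 20.1×2.5 + 16.6×1.7 = 78.47 kPa.
Pore pressure: u = 9.81×(4.2 − 0.4) = 37.278 kPa.
Initial effective stress: σ'_0 = σ_v − u = 78.47 − 37.278 = 41.192 kPa.
Stress increase at mid-clay by the 2:1 spreading method:
Δσ ≈ qD²/(D+z)² = 252×3.2²/(3.2+4.2)² = 47.123 kPa
Final effective stress: σ'_f = 41.192 + 47.123 = 88.315 kPa.
σ'_f = 88.315 > σ'_p = 67.2 kPa, so the stress path crosses the preconsolidation pressure — recompression up to σ'_p, then virgin compression beyond:
S_c = H/(1+e₀)·[C_r·log₁₀(σ'_p/σ'_0) + C_c·log₁₀(σ'_f/σ'_p)]
    = 3.4/2.22 × [0.083×log₁₀(67.2/41.192) + 0.28×log₁₀(88.315/67.2)]
    = 1.5315 × [0.017642 + 0.033226] = 0.0779 m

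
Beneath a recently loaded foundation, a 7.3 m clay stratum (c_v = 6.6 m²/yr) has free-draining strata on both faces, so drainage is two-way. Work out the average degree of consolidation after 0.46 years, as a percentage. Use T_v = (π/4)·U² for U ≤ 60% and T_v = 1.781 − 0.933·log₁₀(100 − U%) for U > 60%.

Drainage path length: H_d = H/2 = 3.65 m (double drainage).
T_v = c_v·t/H_d² = 6.6×0.46/3.65² = 0.22789.
T_v = 0.22789 corresponds to the U ≤ 60% branch:
U = √(4T_v/π) = 0.5387

U ≈ 53.9 %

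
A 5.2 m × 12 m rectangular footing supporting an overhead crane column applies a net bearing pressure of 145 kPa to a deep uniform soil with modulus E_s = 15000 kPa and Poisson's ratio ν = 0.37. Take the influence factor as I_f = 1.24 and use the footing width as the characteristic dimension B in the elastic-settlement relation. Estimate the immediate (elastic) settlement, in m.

Immediate (elastic) settlement: S_e = q·B·(1−ν²)/E_s · I_f.
S_e = 145 × 5.2 × (1 − 0.37²) / 15000 × 1.24
    = 145 × 5.2 × 0.8631 / 15000 × 1.24
    = 0.0538 m

S_e ≈ 0.0538 m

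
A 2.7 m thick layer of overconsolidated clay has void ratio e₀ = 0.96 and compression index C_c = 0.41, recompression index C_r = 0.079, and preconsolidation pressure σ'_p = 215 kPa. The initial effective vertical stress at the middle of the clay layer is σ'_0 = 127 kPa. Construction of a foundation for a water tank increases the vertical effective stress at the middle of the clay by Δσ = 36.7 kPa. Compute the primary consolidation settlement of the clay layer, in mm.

S_c ≈ 12 mm

Final effective stress: σ'_f = 127 + 36.7 = 163.7 kPa.
σ'_f = 163.7 ≤ σ'_p = 215 kPa, so the clay remains overconsolidated and only the recompression index applies:
S_c = C_r·H/(1+e₀)·log₁₀(σ'_f/σ'_0) = 0.079×2.7/1.96×log₁₀(163.7/127)
    = 0.10883 × 0.11024 = 0.012 m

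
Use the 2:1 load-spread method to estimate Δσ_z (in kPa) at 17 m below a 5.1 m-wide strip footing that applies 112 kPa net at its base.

By the 2:1 method the load spreads at 1 horizontal : 2 vertical, so at depth z the loaded area has grown by z in each plan dimension:
Δσ = qB/(B+z) = 112×5.1/(5.1+17) = 25.846 kPa

Δσ_z ≈ 25.8 kPa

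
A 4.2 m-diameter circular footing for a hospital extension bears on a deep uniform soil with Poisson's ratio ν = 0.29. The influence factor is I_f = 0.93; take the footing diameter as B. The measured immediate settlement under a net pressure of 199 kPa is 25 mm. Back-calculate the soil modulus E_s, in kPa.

E_s ≈ 28500 kPa

S_e = q·B·(1−ν²)/E_s · I_f  ⇒  E_s = q·B·(1−ν²)·I_f / S_e.
E_s = 199 × 4.2 × 0.9159 × 0.93 / 0.025 = 28480 kPa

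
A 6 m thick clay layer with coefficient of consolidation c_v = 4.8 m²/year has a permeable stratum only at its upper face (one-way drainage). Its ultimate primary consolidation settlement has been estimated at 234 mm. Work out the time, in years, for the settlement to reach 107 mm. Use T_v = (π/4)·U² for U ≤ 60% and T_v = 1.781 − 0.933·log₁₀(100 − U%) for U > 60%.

Drainage path length: H_d = H = 6 m (single drainage).
U = S(t)/S_ult = 107/234 = 0.4573.
U ≤ 60%: T_v = (π/4)·U² = (π/4)×0.45726² = 0.16422.
t = T_v·H_d²/c_v = 0.16422×6²/4.8 = 1.232 years.

t ≈ 1.23 years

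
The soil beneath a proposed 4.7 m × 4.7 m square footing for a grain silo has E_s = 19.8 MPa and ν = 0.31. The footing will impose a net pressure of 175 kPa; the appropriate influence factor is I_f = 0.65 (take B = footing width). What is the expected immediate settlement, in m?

S_e ≈ 0.0244 m

Immediate (elastic) settlement: S_e = q·B·(1−ν²)/E_s · I_f.
E_s = 19.8 MPa = 19800 kPa.
S_e = 175 × 4.7 × (1 − 0.31²) / 19800 × 0.65
    = 175 × 4.7 × 0.9039 / 19800 × 0.65
    = 0.02441 m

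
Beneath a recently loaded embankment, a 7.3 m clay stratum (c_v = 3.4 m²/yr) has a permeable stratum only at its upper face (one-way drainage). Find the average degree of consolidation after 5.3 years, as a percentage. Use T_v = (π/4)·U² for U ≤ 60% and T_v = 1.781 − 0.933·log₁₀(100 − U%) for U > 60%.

U ≈ 64.8 %

Drainage path length: H_d = H = 7.3 m (single drainage).
T_v = c_v·t/H_d² = 3.4×5.3/7.3² = 0.33815.
T_v = 0.33815 corresponds to the U > 60% branch:
U = 1 − 10^((1.781 − T_v)/0.933)/100 = 0.6481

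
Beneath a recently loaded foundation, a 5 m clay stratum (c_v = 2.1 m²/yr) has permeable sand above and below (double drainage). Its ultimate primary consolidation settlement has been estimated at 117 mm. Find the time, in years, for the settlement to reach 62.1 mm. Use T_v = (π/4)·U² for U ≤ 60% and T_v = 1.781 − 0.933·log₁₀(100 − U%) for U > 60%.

t ≈ 0.659 years

Drainage path length: H_d = H/2 = 2.5 m (double drainage).
U = S(t)/S_ult = 62.1/117 = 0.5308.
U ≤ 60%: T_v = (π/4)·U² = (π/4)×0.53077² = 0.22126.
t = T_v·H_d²/c_v = 0.22126×2.5²/2.1 = 0.6585 years.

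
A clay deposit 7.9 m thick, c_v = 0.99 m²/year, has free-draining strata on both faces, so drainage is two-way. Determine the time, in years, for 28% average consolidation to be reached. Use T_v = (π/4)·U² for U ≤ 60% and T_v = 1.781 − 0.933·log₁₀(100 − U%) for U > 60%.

t ≈ 0.97 years

Drainage path length: H_d = H/2 = 3.95 m (double drainage).
U ≤ 60%: T_v = (π/4)·U² = (π/4)×0.28² = 0.061575.
t = T_v·H_d²/c_v = 0.061575×3.95²/0.99 = 0.9704 years.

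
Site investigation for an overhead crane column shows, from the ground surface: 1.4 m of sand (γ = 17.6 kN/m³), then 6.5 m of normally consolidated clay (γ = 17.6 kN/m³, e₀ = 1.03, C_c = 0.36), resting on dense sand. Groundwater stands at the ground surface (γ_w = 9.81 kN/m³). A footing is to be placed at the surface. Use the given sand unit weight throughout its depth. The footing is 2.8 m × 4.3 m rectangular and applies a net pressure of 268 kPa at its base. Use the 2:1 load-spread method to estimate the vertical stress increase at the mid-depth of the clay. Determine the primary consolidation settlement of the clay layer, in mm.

S_c ≈ 425 mm

Mid-depth of clay below the ground surface: z = 1.4 + 6.5/2 = 4.65 m.
Total vertical stress at mid-clay: σ_v = 17.6×1.4 + 17.6×3.25 = 81.84 kPa.
Pore pressure: u = 9.81×(4.65 − 0) = 45.617 kPa.
Initial effective stress: σ'_0 = σ_v − u = 81.84 − 45.617 = 36.223 kPa.
Stress increase at mid-clay by the 2:1 spreading method:
Δσ = qBL/((B+z)(L+z)) = 268×2.8×4.3/((2.8+4.65)(4.3+4.65)) = 48.393 kPa
Final effective stress: σ'_f = σ'_0 + Δσ = 36.223 + 48.393 = 84.616 kPa.
Normally consolidated clay, so the full stress increment lies on the virgin compression line:
S_c = C_c·H/(1+e₀)·log₁₀(σ'_f/σ'_0) = 0.36×6.5/(1+1.03)×log₁₀(84.616/36.223)
    = 1.1527 × 0.36847 = 0.4247 m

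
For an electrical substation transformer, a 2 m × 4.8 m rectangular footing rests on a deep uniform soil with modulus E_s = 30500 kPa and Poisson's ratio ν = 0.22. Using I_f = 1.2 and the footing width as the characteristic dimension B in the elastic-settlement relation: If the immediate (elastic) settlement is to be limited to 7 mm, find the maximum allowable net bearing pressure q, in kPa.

S_e = q·B·(1−ν²)/E_s · I_f  ⇒  q = S_e·E_s / (B·(1−ν²)·I_f).
q = 0.007 × 30500 / (2 × 0.9516 × 1.2) = 93.48 kPa

q ≈ 93.5 kPa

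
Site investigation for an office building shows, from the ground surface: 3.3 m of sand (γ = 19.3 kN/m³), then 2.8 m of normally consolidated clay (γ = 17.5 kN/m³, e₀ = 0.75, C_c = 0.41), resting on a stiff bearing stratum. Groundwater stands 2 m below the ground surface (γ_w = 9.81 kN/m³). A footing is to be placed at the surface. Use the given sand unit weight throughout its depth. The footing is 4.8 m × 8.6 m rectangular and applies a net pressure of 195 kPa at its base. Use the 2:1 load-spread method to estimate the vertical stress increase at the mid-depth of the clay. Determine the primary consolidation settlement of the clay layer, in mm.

Mid-depth of clay below the ground surface: z = 3.3 + 2.8/2 = 4.7 m.
Total vertical stress at mid-clay: σ_v = 19.3×3.3 + 17.5×1.4 = 88.19 kPa.
Pore pressure: u = 9.81×(4.7 − 2) = 26.487 kPa.
Initial effective stress: σ'_0 = σ_v − u = 88.19 − 26.487 = 61.703 kPa.
Stress increase at mid-clay by the 2:1 spreading method:
Δσ = qBL/((B+z)(L+z)) = 195×4.8×8.6/((4.8+4.7)(8.6+4.7)) = 63.709 kPa
Final effective stress: σ'_f = σ'_0 + Δσ = 61.703 + 63.709 = 125.41 kPa.
Normally consolidated clay, so the full stress increment lies on the virgin compression line:
S_c = C_c·H/(1+e₀)·log₁₀(σ'_f/σ'_0) = 0.41×2.8/(1+0.75)×log₁₀(125.41/61.703)
    = 0.656 × 0.30803 = 0.2021 m

S_c ≈ 202 mm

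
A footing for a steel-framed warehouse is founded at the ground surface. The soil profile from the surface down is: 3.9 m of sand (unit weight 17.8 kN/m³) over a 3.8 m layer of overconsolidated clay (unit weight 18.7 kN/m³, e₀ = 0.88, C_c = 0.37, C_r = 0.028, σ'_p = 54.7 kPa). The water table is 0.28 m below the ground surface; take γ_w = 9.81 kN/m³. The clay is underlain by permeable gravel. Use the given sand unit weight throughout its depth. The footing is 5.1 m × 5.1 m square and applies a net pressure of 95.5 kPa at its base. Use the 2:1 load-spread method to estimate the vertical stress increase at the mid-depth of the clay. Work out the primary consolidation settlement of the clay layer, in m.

S_c ≈ 0.0897 m

Mid-depth of clay below the ground surface: z = 3.9 + 3.8/2 = 5.8 m.
Total vertical stress at mid-clay: σ_v = 17.8×3.9 + 18.7×1.9 = 104.95 kPa.
Pore pressure: u = 9.81×(5.8 − 0.28) = 54.151 kPa.
Initial effective stress: σ'_0 = σ_v − u = 104.95 − 54.151 = 50.799 kPa.
Stress increase at mid-clay by the 2:1 spreading method:
Δσ = qBL/((B+z)(L+z)) = 95.5×5.1×5.1/((5.1+5.8)(5.1+5.8)) = 20.907 kPa
Final effective stress: σ'_f = 50.799 + 20.907 = 71.706 kPa.
σ'_f = 71.706 > σ'_p = 54.7 kPa, so the stress path crosses the preconsolidation pressure — recompression up to σ'_p, then virgin compression beyond:
S_c = H/(1+e₀)·[C_r·log₁₀(σ'_p/σ'_0) + C_c·log₁₀(σ'_f/σ'_p)]
    = 3.8/1.88 × [0.028×log₁₀(54.7/50.799) + 0.37×log₁₀(71.706/54.7)]
    = 2.0213 × [0.0008997 + 0.0435] = 0.08975 m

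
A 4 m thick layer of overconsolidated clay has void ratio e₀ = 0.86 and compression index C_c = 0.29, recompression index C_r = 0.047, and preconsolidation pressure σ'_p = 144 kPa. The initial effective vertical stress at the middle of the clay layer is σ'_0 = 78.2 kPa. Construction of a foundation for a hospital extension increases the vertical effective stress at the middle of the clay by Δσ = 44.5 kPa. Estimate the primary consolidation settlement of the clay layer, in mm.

Final effective stress: σ'_f = 78.2 + 44.5 = 122.7 kPa.
σ'_f = 122.7 ≤ σ'_p = 144 kPa, so the clay remains overconsolidated and only the recompression index applies:
S_c = C_r·H/(1+e₀)·log₁₀(σ'_f/σ'_0) = 0.047×4/1.86×log₁₀(122.7/78.2)
    = 0.10107 × 0.19564 = 0.01977 m

S_c ≈ 19.8 mm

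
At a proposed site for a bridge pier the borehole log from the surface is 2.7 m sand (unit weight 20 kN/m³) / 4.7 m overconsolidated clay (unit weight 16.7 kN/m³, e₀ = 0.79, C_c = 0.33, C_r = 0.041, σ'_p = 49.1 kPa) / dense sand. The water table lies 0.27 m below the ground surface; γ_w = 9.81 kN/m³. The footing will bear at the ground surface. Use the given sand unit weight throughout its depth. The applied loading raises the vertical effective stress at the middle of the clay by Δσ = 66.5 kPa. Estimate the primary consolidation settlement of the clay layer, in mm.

Mid-depth of clay below the ground surface: z = 2.7 + 4.7/2 = 5.05 m.
Total vertical stress at mid-clay: σ_v = 20×2.7 + 16.7×2.35 = 93.245 kPa.
Pore pressure: u = 9.81×(5.05 − 0.27) = 46.892 kPa.
Initial effective stress: σ'_0 = σ_v − u = 93.245 − 46.892 = 46.353 kPa.
Final effective stress: σ'_f = 46.353 + 66.5 = 112.85 kPa.
σ'_f = 112.85 > σ'_p = 49.1 kPa, so the stress path crosses the preconsolidation pressure — recompression up to σ'_p, then virgin compression beyond:
S_c = H/(1+e₀)·[C_r·log₁₀(σ'_p/σ'_0) + C_c·log₁₀(σ'_f/σ'_p)]
    = 4.7/1.79 × [0.041×log₁₀(49.1/46.353) + 0.33×log₁₀(112.85/49.1)]
    = 2.6257 × [0.0010251 + 0.11927] = 0.3159 m

S_c ≈ 316 mm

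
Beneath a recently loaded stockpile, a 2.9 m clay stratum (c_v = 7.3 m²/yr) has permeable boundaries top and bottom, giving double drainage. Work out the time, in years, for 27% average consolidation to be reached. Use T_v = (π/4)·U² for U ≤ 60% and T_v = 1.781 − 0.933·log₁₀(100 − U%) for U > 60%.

t ≈ 0.0165 years

Drainage path length: H_d = H/2 = 1.45 m (double drainage).
U ≤ 60%: T_v = (π/4)·U² = (π/4)×0.27² = 0.057256.
t = T_v·H_d²/c_v = 0.057256×1.45²/7.3 = 0.01649 years.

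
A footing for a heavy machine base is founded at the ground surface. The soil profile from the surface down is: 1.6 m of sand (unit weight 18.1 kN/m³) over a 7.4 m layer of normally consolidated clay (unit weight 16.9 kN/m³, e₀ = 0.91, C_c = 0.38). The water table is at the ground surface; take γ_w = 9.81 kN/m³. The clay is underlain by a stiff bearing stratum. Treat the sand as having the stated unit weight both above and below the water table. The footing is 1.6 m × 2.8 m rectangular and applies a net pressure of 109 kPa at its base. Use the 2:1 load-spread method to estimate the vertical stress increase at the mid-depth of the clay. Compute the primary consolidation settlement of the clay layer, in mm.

S_c ≈ 128 mm

Mid-depth of clay below the ground surface: z = 1.6 + 7.4/2 = 5.3 m.
Total vertical stress at mid-clay: σ_v = 18.1×1.6 + 16.9×3.7 = 91.49 kPa.
Pore pressure: u = 9.81×(5.3 − 0) = 51.993 kPa.
Initial effective stress: σ'_0 = σ_v − u = 91.49 − 51.993 = 39.497 kPa.
Stress increase at mid-clay by the 2:1 spreading method:
Δσ = qBL/((B+z)(L+z)) = 109×1.6×2.8/((1.6+5.3)(2.8+5.3)) = 8.7372 kPa
Final effective stress: σ'_f = σ'_0 + Δσ = 39.497 + 8.7372 = 48.234 kPa.
Normally consolidated clay, so the full stress increment lies on the virgin compression line:
S_c = C_c·H/(1+e₀)·log₁₀(σ'_f/σ'_0) = 0.38×7.4/(1+0.91)×log₁₀(48.234/39.497)
    = 1.4723 × 0.086789 = 0.1278 m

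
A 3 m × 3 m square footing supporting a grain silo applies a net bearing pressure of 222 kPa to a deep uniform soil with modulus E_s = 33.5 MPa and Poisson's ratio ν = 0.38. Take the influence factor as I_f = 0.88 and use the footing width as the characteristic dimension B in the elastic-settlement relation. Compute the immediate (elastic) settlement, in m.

Immediate (elastic) settlement: S_e = q·B·(1−ν²)/E_s · I_f.
E_s = 33.5 MPa = 33500 kPa.
S_e = 222 × 3 × (1 − 0.38²) / 33500 × 0.88
    = 222 × 3 × 0.8556 / 33500 × 0.88
    = 0.01497 m

S_e ≈ 0.015 m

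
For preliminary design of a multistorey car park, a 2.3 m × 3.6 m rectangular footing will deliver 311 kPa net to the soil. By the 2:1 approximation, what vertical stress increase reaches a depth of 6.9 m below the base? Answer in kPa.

By the 2:1 method the load spreads at 1 horizontal : 2 vertical, so at depth z the loaded area has grown by z in each plan dimension:
Δσ = qBL/((B+z)(L+z)) = 311×2.3×3.6/((2.3+6.9)(3.6+6.9)) = 26.657 kPa

Δσ_z ≈ 26.7 kPa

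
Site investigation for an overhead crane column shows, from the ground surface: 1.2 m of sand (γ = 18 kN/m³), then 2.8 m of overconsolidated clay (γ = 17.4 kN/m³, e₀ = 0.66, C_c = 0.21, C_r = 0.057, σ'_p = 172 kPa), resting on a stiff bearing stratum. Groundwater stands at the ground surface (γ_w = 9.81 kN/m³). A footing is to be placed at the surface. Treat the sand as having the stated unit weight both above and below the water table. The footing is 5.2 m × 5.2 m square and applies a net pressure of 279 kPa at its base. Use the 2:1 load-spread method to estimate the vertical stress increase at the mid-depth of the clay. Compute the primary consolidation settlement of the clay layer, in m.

Mid-depth of clay below the ground surface: z = 1.2 + 2.8/2 = 2.6 m.
Total vertical stress at mid-clay: σ_v = 18×1.2 + 17.4×1.4 = 45.96 kPa.
Pore pressure: u = 9.81×(2.6 − 0) = 25.506 kPa.
Initial effective stress: σ'_0 = σ_v − u = 45.96 − 25.506 = 20.454 kPa.
Stress increase at mid-clay by the 2:1 spreading method:
Δσ = qBL/((B+z)(L+z)) = 279×5.2×5.2/((5.2+2.6)(5.2+2.6)) = 124 kPa
Final effective stress: σ'_f = 20.454 + 124 = 144.45 kPa.
σ'_f = 144.45 ≤ σ'_p = 172 kPa, so the clay remains overconsolidated and only the recompression index applies:
S_c = C_r·H/(1+e₀)·log₁₀(σ'_f/σ'_0) = 0.057×2.8/1.66×log₁₀(144.45/20.454)
    = 0.096142 × 0.84894 = 0.08162 m

S_c ≈ 0.0816 m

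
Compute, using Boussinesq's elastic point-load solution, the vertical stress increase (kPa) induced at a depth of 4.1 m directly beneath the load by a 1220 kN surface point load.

Δσ_z ≈ 34.7 kPa

Boussinesq vertical stress below a point load on an elastic half-space:
Δσ_z = 3P/(2πz²) · [1 + (r/z)²]^(−5/2)
r/z = 0/4.1 = 0; [1+(r/z)²]^(−5/2) = 1.
Δσ_z = 3×1220/(2π×4.1²) × 1 = 34.652 × 1 = 34.65 kPa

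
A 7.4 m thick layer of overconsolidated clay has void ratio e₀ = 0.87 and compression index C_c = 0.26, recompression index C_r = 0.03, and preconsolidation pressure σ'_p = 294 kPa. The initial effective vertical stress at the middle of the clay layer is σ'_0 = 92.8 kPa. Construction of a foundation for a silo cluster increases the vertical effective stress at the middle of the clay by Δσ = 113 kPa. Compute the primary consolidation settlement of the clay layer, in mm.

S_c ≈ 41.1 mm

Final effective stress: σ'_f = 92.8 + 113 = 205.8 kPa.
σ'_f = 205.8 ≤ σ'_p = 294 kPa, so the clay remains overconsolidated and only the recompression index applies:
S_c = C_r·H/(1+e₀)·log₁₀(σ'_f/σ'_0) = 0.03×7.4/1.87×log₁₀(205.8/92.8)
    = 0.11872 × 0.3459 = 0.04106 m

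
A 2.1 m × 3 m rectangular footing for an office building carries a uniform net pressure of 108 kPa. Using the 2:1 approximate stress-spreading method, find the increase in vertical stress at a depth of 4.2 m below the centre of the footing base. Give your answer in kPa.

Δσ_z ≈ 15 kPa

By the 2:1 method the load spreads at 1 horizontal : 2 vertical, so at depth z the loaded area has grown by z in each plan dimension:
Δσ = qBL/((B+z)(L+z)) = 108×2.1×3/((2.1+4.2)(3+4.2)) = 15 kPa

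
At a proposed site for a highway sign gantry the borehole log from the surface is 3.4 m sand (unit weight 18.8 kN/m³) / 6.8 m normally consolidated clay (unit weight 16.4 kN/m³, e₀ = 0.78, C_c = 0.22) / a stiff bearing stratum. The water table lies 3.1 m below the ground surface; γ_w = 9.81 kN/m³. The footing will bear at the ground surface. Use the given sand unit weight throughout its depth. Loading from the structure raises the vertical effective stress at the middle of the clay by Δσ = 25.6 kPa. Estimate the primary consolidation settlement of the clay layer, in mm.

Mid-depth of clay below the ground surface: z = 3.4 + 6.8/2 = 6.8 m.
Total vertical stress at mid-clay: σ_v = 18.8×3.4 + 16.4×3.4 = 119.68 kPa.
Pore pressure: u = 9.81×(6.8 − 3.1) = 36.297 kPa.
Initial effective stress: σ'_0 = σ_v − u = 119.68 − 36.297 = 83.383 kPa.
Final effective stress: σ'_f = σ'_0 + Δσ = 83.383 + 25.6 = 108.98 kPa.
Normally consolidated clay, so the full stress increment lies on the virgin compression line:
S_c = C_c·H/(1+e₀)·log₁₀(σ'_f/σ'_0) = 0.22×6.8/(1+0.78)×log₁₀(108.98/83.383)
    = 0.84045 × 0.11627 = 0.09772 m

S_c ≈ 97.7 mm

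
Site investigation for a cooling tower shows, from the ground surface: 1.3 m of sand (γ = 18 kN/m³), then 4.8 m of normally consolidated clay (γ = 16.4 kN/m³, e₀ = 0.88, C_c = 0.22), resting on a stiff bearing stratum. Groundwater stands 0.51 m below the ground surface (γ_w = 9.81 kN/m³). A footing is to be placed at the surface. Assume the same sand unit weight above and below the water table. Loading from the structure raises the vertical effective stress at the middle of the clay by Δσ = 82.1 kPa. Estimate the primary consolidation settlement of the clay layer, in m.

Mid-depth of clay below the ground surface: z = 1.3 + 4.8/2 = 3.7 m.
Total vertical stress at mid-clay: σ_v = 18×1.3 + 16.4×2.4 = 62.76 kPa.
Pore pressure: u = 9.81×(3.7 − 0.51) = 31.294 kPa.
Initial effective stress: σ'_0 = σ_v − u = 62.76 − 31.294 = 31.466 kPa.
Final effective stress: σ'_f = σ'_0 + Δσ = 31.466 + 82.1 = 113.57 kPa.
Normally consolidated clay, so the full stress increment lies on the virgin compression line:
S_c = C_c·H/(1+e₀)·log₁₀(σ'_f/σ'_0) = 0.22×4.8/(1+0.88)×log₁₀(113.57/31.466)
    = 0.5617 × 0.55742 = 0.3131 m

S_c ≈ 0.313 m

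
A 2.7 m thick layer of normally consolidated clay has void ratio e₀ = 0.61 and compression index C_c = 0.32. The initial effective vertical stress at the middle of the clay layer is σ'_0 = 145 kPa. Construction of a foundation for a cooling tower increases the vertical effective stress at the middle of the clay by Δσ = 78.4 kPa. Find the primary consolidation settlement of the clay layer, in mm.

Final effective stress: σ'_f = σ'_0 + Δσ = 145 + 78.4 = 223.4 kPa.
Normally consolidated clay, so the full stress increment lies on the virgin compression line:
S_c = C_c·H/(1+e₀)·log₁₀(σ'_f/σ'_0) = 0.32×2.7/(1+0.61)×log₁₀(223.4/145)
    = 0.53665 × 0.18772 = 0.1007 m

S_c ≈ 101 mm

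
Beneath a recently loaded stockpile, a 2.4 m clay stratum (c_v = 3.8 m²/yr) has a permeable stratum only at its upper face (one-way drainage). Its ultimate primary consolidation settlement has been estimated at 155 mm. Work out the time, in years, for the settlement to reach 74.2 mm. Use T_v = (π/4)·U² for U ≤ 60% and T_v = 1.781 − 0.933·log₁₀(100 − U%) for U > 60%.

t ≈ 0.273 years

Drainage path length: H_d = H = 2.4 m (single drainage).
U = S(t)/S_ult = 74.2/155 = 0.4787.
U ≤ 60%: T_v = (π/4)·U² = (π/4)×0.47871² = 0.17998.
t = T_v·H_d²/c_v = 0.17998×2.4²/3.8 = 0.2728 years.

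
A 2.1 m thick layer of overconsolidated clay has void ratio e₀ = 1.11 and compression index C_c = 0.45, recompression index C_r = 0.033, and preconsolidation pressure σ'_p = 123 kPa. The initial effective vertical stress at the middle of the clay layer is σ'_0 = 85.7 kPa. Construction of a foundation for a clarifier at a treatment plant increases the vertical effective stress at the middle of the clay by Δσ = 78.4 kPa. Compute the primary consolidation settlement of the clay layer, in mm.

S_c ≈ 61.2 mm

Final effective stress: σ'_f = 85.7 + 78.4 = 164.1 kPa.
σ'_f = 164.1 > σ'_p = 123 kPa, so the stress path crosses the preconsolidation pressure — recompression up to σ'_p, then virgin compression beyond:
S_c = H/(1+e₀)·[C_r·log₁₀(σ'_p/σ'_0) + C_c·log₁₀(σ'_f/σ'_p)]
    = 2.1/2.11 × [0.033×log₁₀(123/85.7) + 0.45×log₁₀(164.1/123)]
    = 0.99526 × [0.0051785 + 0.056342] = 0.06123 m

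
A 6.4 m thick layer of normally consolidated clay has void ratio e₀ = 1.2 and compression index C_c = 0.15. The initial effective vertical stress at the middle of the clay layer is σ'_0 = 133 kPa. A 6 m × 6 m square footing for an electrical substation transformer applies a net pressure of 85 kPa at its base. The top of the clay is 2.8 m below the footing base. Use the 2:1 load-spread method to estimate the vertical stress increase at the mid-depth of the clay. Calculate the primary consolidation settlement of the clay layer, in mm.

S_c ≈ 28.1 mm

Mid-depth of clay below the footing base: z = 2.8 + 6.4/2 = 6 m.
Stress increase at mid-clay by the 2:1 spreading method:
Δσ = qBL/((B+z)(L+z)) = 85×6×6/((6+6)(6+6)) = 21.25 kPa
Final effective stress: σ'_f = σ'_0 + Δσ = 133 + 21.25 = 154.25 kPa.
Normally consolidated clay, so the full stress increment lies on the virgin compression line:
S_c = C_c·H/(1+e₀)·log₁₀(σ'_f/σ'_0) = 0.15×6.4/(1+1.2)×log₁₀(154.25/133)
    = 0.43636 × 0.064374 = 0.02809 m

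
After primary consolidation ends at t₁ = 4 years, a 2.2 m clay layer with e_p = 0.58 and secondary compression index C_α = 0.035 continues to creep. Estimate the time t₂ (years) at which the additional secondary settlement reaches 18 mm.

S_s = C_α·H/(1+e_p)·log₁₀(t₂/t₁) ⇒ log₁₀(t₂/t₁) = S_s·(1+e_p)/(C_α·H).
log₁₀(t₂/t₁) = 0.018 × (1+0.58) / (0.035×2.2) = 0.3694
t₂ = t₁ × 10^0.3694 = 4 × 2.341 = 9.363 years

t₂ ≈ 9.36 years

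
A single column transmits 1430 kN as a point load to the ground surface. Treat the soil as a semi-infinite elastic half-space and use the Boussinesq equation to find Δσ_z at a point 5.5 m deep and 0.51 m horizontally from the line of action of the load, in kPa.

Boussinesq vertical stress below a point load on an elastic half-space:
Δσ_z = 3P/(2πz²) · [1 + (r/z)²]^(−5/2)
r/z = 0.51/5.5 = 0.092727; [1+(r/z)²]^(−5/2) = 0.97882.
Δσ_z = 3×1430/(2π×5.5²) × 0.97882 = 22.571 × 0.97882 = 22.09 kPa

Δσ_z ≈ 22.1 kPa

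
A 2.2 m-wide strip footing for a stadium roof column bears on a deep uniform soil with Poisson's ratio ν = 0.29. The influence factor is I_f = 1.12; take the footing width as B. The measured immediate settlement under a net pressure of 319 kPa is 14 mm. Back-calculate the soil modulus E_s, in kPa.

S_e = q·B·(1−ν²)/E_s · I_f  ⇒  E_s = q·B·(1−ν²)·I_f / S_e.
E_s = 319 × 2.2 × 0.9159 × 1.12 / 0.014 = 51420 kPa

E_s ≈ 51400 kPa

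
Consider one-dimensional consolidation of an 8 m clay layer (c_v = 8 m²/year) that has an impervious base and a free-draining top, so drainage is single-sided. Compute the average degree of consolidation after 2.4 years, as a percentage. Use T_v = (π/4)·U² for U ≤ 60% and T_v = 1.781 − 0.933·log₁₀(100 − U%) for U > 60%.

U ≈ 61.3 %

Drainage path length: H_d = H = 8 m (single drainage).
T_v = c_v·t/H_d² = 8×2.4/8² = 0.3.
T_v = 0.3 corresponds to the U > 60% branch:
U = 1 − 10^((1.781 − T_v)/0.933)/100 = 0.6133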